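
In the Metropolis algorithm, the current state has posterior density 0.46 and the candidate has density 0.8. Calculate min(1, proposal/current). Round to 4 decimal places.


Ratio = 0.8/0.46 = 1.7391
Acceptance probability = min(1, 1.7391)
= 1.0

1.0


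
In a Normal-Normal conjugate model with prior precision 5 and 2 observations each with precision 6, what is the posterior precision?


Posterior precision = prior precision + n * observation precision
= 5 + 2 * 6
= 5 + 12 = 17

17


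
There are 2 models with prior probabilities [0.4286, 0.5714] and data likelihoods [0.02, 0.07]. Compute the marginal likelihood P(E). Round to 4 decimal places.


P(E) = sum over models of P(M_i) * P(E|M_i)
= 0.4286*0.02 + 0.5714*0.07
= 0.0486

0.0486


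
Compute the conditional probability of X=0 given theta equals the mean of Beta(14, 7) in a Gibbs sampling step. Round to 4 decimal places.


Mean of Beta(14, 7) = 0.6667
P(X=0 | theta=0.6667) = 0.3333

0.3333


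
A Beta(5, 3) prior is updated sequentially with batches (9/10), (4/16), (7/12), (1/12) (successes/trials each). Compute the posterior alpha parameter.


Sequential conjugate updating is equivalent to a single batch update.
Total successes across all batches = 21
alpha_posterior = alpha_prior + total_successes = 5 + 21
= 26

26


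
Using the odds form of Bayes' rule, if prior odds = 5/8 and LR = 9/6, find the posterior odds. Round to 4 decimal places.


Bayes' rule in odds form: posterior odds = prior odds * LR
= (5 * 9) / (8 * 6)
= 45/48 = 0.9375

0.9375


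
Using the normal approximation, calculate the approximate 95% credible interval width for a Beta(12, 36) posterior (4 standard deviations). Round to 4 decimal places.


Var(Beta) = 12*36/(48^2 * 49) = 0.0038
SD = 0.0619
Width ~ 4*SD = 0.2474

0.2474


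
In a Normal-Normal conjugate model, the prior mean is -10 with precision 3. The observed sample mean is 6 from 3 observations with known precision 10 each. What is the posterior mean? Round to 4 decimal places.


Posterior precision = tau0 + n*tau = 3 + 3*10 = 33
Posterior mean = (tau0*mu0 + n*tau*xbar) / posterior_precision
= (3*-10 + 3*10*6) / 33
= 150 / 33 = 4.5455

4.5455


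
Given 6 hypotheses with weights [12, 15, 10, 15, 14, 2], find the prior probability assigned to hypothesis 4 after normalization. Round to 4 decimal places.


To normalize, divide each weight by the sum of all weights.
Sum = 68
Prior(H4) = 15/68 = 0.2206

0.2206


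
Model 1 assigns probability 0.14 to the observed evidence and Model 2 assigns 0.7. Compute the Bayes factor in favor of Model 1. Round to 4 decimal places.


BF = P(data|M1) / P(data|M2)
= 0.14 / 0.7 = 0.2

0.2


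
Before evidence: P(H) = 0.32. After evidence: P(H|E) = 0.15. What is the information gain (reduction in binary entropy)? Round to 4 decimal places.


Prior entropy = 0.9044
Posterior entropy = 0.6098
Information gain = 0.9044 - 0.6098 = 0.2945

0.2945


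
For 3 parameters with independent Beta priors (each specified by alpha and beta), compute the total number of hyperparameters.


A Beta prior has 2 hyperparameters per parameter.
Total = 3 * 2 = 6

6


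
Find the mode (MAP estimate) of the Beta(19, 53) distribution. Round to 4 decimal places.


For Beta(a,b) with a,b > 1:
Mode = (a-1)/(a+b-2) = (19-1)/(72-2)
= 18/70 = 0.2571

0.2571


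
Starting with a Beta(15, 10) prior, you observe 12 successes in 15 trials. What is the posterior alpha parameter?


For a Beta-Binomial conjugate model:
Posterior alpha = prior alpha + number of successes
= 15 + 12 = 27

27


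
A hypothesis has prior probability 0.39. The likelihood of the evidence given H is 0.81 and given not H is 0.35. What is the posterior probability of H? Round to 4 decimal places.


Using Bayes' theorem:
P(E) = 0.39 * 0.81 + 0.61 * 0.35
P(E) = 0.5294
P(H|E) = (0.39 * 0.81) / 0.5294 = 0.5967

0.5967


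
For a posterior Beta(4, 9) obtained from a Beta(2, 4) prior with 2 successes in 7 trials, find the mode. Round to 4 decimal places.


Mode = (alpha - 1) / (alpha + beta - 2)
= 3 / 11
= 0.2727

0.2727


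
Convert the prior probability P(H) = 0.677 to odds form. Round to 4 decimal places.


P(not H) = 1 - 0.677 = 0.323
Odds = 0.677 / 0.323 = 2.096

2.096


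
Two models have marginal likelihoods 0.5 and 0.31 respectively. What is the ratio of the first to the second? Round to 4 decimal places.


Evidence ratio = 0.5 / 0.31
= 1.6129

1.6129


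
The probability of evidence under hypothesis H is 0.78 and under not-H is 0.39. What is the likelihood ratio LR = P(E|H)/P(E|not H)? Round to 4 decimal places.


LR = 0.78 / 0.39
= 2.0

2.0


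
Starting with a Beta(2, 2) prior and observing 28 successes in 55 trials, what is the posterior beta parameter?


Posterior beta = prior beta + failures
Failures = 55 - 28 = 27
beta_post = 2 + 27 = 29

29


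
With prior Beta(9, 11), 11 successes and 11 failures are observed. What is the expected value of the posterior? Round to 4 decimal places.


Posterior = Beta(20, 22)
E[theta] = alpha/(alpha+beta)
= 20/42 = 0.4762

0.4762


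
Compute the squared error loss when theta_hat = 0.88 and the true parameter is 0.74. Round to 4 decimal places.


L = (theta_hat - theta_true)^2
= (0.88 - 0.74)^2
= 0.14^2 = 0.0196

0.0196


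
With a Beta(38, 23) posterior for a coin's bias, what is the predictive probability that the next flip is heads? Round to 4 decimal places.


The predictive probability equals the posterior mean.
P(next = heads) = alpha / (alpha + beta)
= 38 / 61 = 0.623

0.623


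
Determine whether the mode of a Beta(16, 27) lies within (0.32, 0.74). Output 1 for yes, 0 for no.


First find the mode: (a-1)/(a+b-2) = 0.3659
Is 0.3659 in (0.32, 0.74)? 1

1


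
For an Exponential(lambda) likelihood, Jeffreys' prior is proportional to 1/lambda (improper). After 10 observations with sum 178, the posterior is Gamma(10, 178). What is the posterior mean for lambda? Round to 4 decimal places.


Posterior = Gamma(n, sum_x) = Gamma(10, 178)
Posterior mean = shape/rate = 10/178
= 0.0562

0.0562


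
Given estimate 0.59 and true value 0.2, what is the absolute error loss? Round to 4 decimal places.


Absolute error = |estimate - true|
= |0.39| = 0.39

0.39


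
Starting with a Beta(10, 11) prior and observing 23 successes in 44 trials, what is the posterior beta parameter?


Posterior beta = prior beta + failures
Failures = 44 - 23 = 21
beta_post = 11 + 21 = 32

32


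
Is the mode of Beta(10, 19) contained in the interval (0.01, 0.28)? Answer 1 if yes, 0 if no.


Mode = (a-1)/(a+b-2) = 9/27 = 0.3333
Interval: (0.01, 0.28)
Contains mode? 0

0


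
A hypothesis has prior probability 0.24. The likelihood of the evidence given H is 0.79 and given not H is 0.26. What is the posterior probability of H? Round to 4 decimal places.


Using Bayes' theorem:
P(E) = 0.24 * 0.79 + 0.76 * 0.26
P(E) = 0.3872
P(H|E) = (0.24 * 0.79) / 0.3872 = 0.4897

0.4897


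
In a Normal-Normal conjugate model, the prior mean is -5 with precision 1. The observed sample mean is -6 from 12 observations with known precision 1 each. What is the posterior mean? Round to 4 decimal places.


Posterior precision = tau0 + n*tau = 1 + 12*1 = 13
Posterior mean = (tau0*mu0 + n*tau*xbar) / posterior_precision
= (1*-5 + 12*1*-6) / 13
= -77 / 13 = -5.9231

-5.9231


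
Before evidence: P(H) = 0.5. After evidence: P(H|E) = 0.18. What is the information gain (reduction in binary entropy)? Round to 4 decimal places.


Prior entropy = 1.0
Posterior entropy = 0.6801
Information gain = 1.0 - 0.6801 = 0.3199

0.3199


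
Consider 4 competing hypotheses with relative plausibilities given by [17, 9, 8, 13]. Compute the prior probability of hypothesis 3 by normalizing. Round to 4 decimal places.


Sum of weights = 17 + 9 + 8 + 13 = 47
Normalized prior for H3 = 8 / 47
= 0.1702

0.1702


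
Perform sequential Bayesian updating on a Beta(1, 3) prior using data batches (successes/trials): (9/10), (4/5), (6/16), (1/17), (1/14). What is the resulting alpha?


Accumulate successes: 21
Posterior alpha = prior alpha + sum of successes
= 1 + 21 = 22

22


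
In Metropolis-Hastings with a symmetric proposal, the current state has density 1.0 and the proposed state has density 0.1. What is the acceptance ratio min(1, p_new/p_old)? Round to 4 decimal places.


Ratio = p_new / p_old = 0.1 / 1.0 = 0.1
Acceptance = min(1, 0.1) = 0.1

0.1


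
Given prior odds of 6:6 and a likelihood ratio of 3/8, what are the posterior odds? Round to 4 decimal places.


Posterior odds = prior odds * LR
Prior odds = 6/6 = 1.0
LR = 3/8 = 0.375
Posterior odds = 1.0 * 0.375 = 0.375

0.375


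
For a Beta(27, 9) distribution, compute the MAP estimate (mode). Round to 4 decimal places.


MAP = mode = (a-1)/(a+b-2)
= (27-1)/(27+9-2)
= 26/34 = 0.7647

0.7647


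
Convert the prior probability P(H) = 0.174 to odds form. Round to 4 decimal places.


P(not H) = 1 - 0.174 = 0.826
Odds = 0.174 / 0.826 = 0.2107

0.2107


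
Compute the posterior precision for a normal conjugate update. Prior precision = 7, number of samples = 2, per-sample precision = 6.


tau_post = tau_0 + n * tau
= 7 + 2 * 6 = 19

19


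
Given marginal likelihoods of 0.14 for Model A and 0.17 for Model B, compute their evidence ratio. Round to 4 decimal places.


Ratio = ML(A) / ML(B) = 0.14/0.17
= 0.8235

0.8235


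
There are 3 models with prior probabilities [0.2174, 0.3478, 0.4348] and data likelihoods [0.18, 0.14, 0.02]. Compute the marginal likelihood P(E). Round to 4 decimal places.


P(E) = sum over models of P(M_i) * P(E|M_i)
= 0.2174*0.18 + 0.3478*0.14 + 0.4348*0.02
= 0.0965

0.0965


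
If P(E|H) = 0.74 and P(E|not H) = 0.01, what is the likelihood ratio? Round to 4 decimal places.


Likelihood ratio = P(E|H) / P(E|not H)
= 0.74 / 0.01
= 74.0

74.0


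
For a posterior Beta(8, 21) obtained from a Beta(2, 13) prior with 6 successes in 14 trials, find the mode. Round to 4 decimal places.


Mode = (alpha - 1) / (alpha + beta - 2)
= 7 / 27
= 0.2593

0.2593


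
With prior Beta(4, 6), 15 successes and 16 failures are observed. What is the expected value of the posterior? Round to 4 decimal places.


Posterior = Beta(19, 22)
E[theta] = alpha/(alpha+beta)
= 19/41 = 0.4634

0.4634


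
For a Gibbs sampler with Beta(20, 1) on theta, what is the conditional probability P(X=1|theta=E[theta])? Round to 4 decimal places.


E[theta] = 20/(20+1) = 0.9524
P(X=1|theta) = theta = 0.9524

0.9524


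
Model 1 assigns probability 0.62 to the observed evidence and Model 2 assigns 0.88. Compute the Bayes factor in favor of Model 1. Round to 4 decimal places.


BF = P(data|M1) / P(data|M2)
= 0.62 / 0.88 = 0.7045

0.7045


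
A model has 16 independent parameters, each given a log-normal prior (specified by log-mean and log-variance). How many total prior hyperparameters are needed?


Each log-normal prior needs 2 hyperparameters (log-mean and log-variance).
Total = 2 * 16 = 32

32


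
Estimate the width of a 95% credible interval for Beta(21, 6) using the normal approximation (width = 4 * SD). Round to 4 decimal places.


For Beta(a,b): Var = ab/((a+b)^2(a+b+1))
Var = 0.0062, SD = 0.0786
Approximate 95% CI width = 4 * 0.0786 = 0.3143

0.3143


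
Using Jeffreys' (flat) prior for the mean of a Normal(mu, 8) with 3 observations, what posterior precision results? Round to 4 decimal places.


Flat prior means prior precision is 0.
Posterior precision = n / sigma^2 = 3/8 = 0.375

0.375


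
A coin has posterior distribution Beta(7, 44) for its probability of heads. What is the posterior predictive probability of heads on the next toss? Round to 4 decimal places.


Posterior predictive = E[theta] = alpha/(alpha+beta)
= 7/51
= 0.1373

0.1373


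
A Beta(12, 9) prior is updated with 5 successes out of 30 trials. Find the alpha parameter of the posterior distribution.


In the Beta-Binomial conjugate update:
alpha_post = alpha_prior + successes
= 12 + 5
= 17

17


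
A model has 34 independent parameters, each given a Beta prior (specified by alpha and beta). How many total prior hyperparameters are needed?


Each Beta prior needs 2 hyperparameters (alpha and beta).
Total = 2 * 34 = 68

68


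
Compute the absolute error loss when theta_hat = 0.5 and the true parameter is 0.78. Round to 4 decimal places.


L = |theta_hat - theta_true|
= |0.5 - 0.78| = 0.28

0.28


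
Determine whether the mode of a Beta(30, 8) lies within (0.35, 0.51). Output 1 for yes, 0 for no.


First find the mode: (a-1)/(a+b-2) = 0.8056
Is 0.8056 in (0.35, 0.51)? 0

0


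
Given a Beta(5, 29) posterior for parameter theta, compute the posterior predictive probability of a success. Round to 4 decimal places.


For a Beta-Bernoulli model, the predictive probability is the mean:
P(success) = 5/(5+29) = 5/34 = 0.1471

0.1471


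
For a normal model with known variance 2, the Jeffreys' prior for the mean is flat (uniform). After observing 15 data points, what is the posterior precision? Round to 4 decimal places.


Jeffreys' prior for normal mean (known variance) is flat.
Prior precision = 0.
Posterior precision = prior_prec + n/sigma^2 = 0 + 15/2
= 7.5

7.5


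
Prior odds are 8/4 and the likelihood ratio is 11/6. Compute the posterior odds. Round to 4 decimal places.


Posterior odds = prior odds * likelihood ratio
= (8/4) * (11/6)
= 88 / 24
= 3.6667

3.6667


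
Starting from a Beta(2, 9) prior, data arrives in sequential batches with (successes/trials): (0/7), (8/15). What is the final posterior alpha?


In sequential Bayesian updating, we sum all successes.
Total successes = 8
Final alpha = 2 + 8 = 10

10


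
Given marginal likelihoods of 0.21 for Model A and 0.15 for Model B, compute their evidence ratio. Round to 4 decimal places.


Ratio = ML(A) / ML(B) = 0.21/0.15
= 1.4

1.4


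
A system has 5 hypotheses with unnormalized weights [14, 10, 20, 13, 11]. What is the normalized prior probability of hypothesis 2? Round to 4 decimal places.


The normalized prior is the weight divided by the total.
Total weight = 68
P(H2) = 10 / 68 = 0.1471

0.1471


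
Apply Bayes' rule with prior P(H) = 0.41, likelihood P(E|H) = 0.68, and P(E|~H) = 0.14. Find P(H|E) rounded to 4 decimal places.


Step 1: Compute marginal P(E) = P(E|H)P(H) + P(E|~H)P(~H)
= 0.68*0.41 + 0.14*0.59 = 0.3614
Step 2: P(H|E) = P(E|H)P(H)/P(E) = 0.2788/0.3614
= 0.7714

0.7714


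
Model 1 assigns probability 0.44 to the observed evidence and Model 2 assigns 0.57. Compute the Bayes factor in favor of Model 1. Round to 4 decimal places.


BF = P(data|M1) / P(data|M2)
= 0.44 / 0.57 = 0.7719

0.7719


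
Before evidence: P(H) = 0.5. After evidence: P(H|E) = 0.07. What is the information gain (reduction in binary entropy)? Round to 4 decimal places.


Prior entropy = 1.0
Posterior entropy = 0.3659
Information gain = 1.0 - 0.3659 = 0.6341

0.6341


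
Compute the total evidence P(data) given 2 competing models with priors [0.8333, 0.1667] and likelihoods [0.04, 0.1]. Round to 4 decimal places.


Marginal likelihood = sum P(model_i) * P(data|model_i)
Model 1: 0.8333 * 0.04 = 0.0333
Model 2: 0.1667 * 0.1 = 0.0167
Total = 0.05

0.05


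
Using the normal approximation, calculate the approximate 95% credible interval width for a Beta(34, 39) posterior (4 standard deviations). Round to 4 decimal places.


Var(Beta) = 34*39/(73^2 * 74) = 0.0034
SD = 0.058
Width ~ 4*SD = 0.2319

0.2319


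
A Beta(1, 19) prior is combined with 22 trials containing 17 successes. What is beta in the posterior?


In conjugate updating:
beta_posterior = beta_prior + (n - k)
= 19 + (22 - 17)
= 19 + 5 = 24

24


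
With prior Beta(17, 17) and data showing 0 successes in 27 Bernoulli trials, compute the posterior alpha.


Conjugate update: alpha_posterior = alpha_prior + k
= 17 + 0 = 17

17


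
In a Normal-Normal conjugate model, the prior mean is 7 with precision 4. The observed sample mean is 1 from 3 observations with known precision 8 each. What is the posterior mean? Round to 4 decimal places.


Posterior precision = tau0 + n*tau = 4 + 3*8 = 28
Posterior mean = (tau0*mu0 + n*tau*xbar) / posterior_precision
= (4*7 + 3*8*1) / 28
= 52 / 28 = 1.8571

1.8571


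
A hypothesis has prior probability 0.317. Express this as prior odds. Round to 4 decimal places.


Odds = P(H) / P(not H) = 0.317 / 0.683
= 0.4641

0.4641


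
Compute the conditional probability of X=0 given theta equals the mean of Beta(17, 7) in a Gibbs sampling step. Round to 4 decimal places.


Mean of Beta(17, 7) = 0.7083
P(X=0 | theta=0.7083) = 0.2917

0.2917


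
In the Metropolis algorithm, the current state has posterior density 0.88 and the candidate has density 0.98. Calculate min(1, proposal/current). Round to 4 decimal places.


Ratio = 0.98/0.88 = 1.1136
Acceptance probability = min(1, 1.1136)
= 1.0

1.0


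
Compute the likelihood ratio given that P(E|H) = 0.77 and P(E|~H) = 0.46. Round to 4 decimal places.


LR = P(E|H) / P(E|~H)
= 0.77 / 0.46 = 1.6739

1.6739


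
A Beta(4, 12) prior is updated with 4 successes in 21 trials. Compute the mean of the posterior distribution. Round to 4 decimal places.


After update: Beta(8, 29)
Mean = 8 / (8 + 29) = 8 / 37
= 0.2162

0.2162


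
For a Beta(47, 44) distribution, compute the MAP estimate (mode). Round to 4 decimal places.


MAP = mode = (a-1)/(a+b-2)
= (47-1)/(47+44-2)
= 46/89 = 0.5169

0.5169


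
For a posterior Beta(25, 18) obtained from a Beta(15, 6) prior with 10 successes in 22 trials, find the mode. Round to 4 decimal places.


Mode = (alpha - 1) / (alpha + beta - 2)
= 24 / 41
= 0.5854

0.5854


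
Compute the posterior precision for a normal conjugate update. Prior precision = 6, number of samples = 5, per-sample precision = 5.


tau_post = tau_0 + n * tau
= 6 + 5 * 5 = 31

31


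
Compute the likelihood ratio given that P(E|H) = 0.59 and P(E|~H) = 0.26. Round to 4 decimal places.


LR = P(E|H) / P(E|~H)
= 0.59 / 0.26 = 2.2692

2.2692


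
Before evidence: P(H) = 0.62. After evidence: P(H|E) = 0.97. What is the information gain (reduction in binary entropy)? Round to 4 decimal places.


Prior entropy = 0.958
Posterior entropy = 0.1944
Information gain = 0.958 - 0.1944 = 0.7637

0.7637


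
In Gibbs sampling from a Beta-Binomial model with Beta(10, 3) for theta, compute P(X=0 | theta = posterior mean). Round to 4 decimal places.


Posterior mean = alpha/(alpha+beta) = 10/13 = 0.7692
P(X=0|theta=mean) = 1 - theta = 0.2308

0.2308


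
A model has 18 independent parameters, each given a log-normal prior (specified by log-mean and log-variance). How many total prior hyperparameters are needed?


Each log-normal prior needs 2 hyperparameters (log-mean and log-variance).
Total = 2 * 18 = 36

36


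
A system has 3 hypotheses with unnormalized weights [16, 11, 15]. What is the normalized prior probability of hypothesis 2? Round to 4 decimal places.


The normalized prior is the weight divided by the total.
Total weight = 42
P(H2) = 11 / 42 = 0.2619

0.2619


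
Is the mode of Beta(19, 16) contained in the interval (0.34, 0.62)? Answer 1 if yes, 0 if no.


Mode = (a-1)/(a+b-2) = 18/33 = 0.5455
Interval: (0.34, 0.62)
Contains mode? 1

1


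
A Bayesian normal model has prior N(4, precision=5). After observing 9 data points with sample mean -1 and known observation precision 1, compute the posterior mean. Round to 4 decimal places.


Posterior mean = (prior_precision * prior_mean + n * data_precision * data_mean) / (prior_precision + n * data_precision)
Numerator = 5*4 + 9*1*-1 = 11
Denominator = 5 + 9*1 = 14
Posterior mean = 0.7857

0.7857


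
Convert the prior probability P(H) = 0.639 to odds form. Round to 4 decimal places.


P(not H) = 1 - 0.639 = 0.361
Odds = 0.639 / 0.361 = 1.7701

1.7701


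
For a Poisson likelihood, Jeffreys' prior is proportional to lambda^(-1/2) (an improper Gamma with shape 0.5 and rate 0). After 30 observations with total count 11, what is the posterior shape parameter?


Jeffreys' prior for Poisson is proportional to lambda^(-1/2).
Posterior is Gamma(0.5 + S, 0 + n) = Gamma(0.5 + 11, 30).
Posterior shape = 0.5 + S = 0.5 + 11 = 11.5

11.5


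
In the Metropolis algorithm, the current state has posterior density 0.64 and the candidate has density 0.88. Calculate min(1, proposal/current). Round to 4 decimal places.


Ratio = 0.88/0.64 = 1.375
Acceptance probability = min(1, 1.375)
= 1.0

1.0


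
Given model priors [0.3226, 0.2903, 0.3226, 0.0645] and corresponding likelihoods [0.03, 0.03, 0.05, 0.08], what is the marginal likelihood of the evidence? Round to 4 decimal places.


P(E) = sum_i P(M_i) P(E|M_i)
= 0.0097 + 0.0087 + 0.0161 + 0.0052
= 0.0397

0.0397


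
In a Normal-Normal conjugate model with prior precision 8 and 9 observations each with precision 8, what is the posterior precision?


Posterior precision = prior precision + n * observation precision
= 8 + 9 * 8
= 8 + 72 = 80

80


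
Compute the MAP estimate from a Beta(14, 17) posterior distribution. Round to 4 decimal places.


MAP = mode of Beta distribution
= (alpha - 1)/(alpha + beta - 2)
= (14-1)/(14+17-2)
= 13/29 = 0.4483

0.4483


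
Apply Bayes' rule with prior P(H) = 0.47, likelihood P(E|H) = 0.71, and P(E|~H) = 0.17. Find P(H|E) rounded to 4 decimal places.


Step 1: Compute marginal P(E) = P(E|H)P(H) + P(E|~H)P(~H)
= 0.71*0.47 + 0.17*0.53 = 0.4238
Step 2: P(H|E) = P(E|H)P(H)/P(E) = 0.3337/0.4238
= 0.7874

0.7874


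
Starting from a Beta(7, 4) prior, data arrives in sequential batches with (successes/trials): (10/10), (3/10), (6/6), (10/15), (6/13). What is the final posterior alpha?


In sequential Bayesian updating, we sum all successes.
Total successes = 35
Final alpha = 7 + 35 = 42

42


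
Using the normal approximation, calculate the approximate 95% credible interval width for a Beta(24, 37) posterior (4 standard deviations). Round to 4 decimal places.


Var(Beta) = 24*37/(61^2 * 62) = 0.0038
SD = 0.062
Width ~ 4*SD = 0.2482

0.2482


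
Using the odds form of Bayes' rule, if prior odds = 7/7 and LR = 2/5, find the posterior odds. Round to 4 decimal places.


Bayes' rule in odds form: posterior odds = prior odds * LR
= (7 * 2) / (7 * 5)
= 14/35 = 0.4

0.4


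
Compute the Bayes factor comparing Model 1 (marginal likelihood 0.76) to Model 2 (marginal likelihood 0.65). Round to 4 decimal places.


BF12 = marginal likelihood of M1 / marginal likelihood of M2
= 0.76/0.65
= 1.1692

1.1692


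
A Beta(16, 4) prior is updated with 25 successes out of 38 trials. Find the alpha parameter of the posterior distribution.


In the Beta-Binomial conjugate update:
alpha_post = alpha_prior + successes
= 16 + 25
= 41

41


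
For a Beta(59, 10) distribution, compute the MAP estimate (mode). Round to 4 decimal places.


MAP = mode = (a-1)/(a+b-2)
= (59-1)/(59+10-2)
= 58/67 = 0.8657

0.8657


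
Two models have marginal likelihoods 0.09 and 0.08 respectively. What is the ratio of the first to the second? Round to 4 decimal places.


Evidence ratio = 0.09 / 0.08
= 1.125

1.125


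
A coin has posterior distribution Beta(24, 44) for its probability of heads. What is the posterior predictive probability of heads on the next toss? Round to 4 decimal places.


Posterior predictive = E[theta] = alpha/(alpha+beta)
= 24/68
= 0.3529

0.3529


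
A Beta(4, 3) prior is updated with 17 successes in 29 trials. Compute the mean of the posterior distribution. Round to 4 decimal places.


After update: Beta(21, 15)
Mean = 21 / (21 + 15) = 21 / 36
= 0.5833

0.5833


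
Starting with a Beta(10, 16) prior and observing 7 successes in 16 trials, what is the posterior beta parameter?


Posterior beta = prior beta + failures
Failures = 16 - 7 = 9
beta_post = 16 + 9 = 25

25


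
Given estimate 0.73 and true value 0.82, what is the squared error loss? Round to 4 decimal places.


Squared error = (estimate - true)^2
Difference = -0.09
Loss = -0.09^2 = 0.0081

0.0081


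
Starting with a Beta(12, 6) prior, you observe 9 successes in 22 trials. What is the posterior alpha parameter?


For a Beta-Binomial conjugate model:
Posterior alpha = prior alpha + number of successes
= 12 + 9 = 21

21


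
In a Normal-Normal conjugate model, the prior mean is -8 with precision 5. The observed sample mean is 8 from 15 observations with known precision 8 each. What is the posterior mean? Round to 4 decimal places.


Posterior precision = tau0 + n*tau = 5 + 15*8 = 125
Posterior mean = (tau0*mu0 + n*tau*xbar) / posterior_precision
= (5*-8 + 15*8*8) / 125
= 920 / 125 = 7.36

7.36


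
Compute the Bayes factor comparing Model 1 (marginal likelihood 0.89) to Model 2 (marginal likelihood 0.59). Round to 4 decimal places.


BF12 = marginal likelihood of M1 / marginal likelihood of M2
= 0.89/0.59
= 1.5085

1.5085


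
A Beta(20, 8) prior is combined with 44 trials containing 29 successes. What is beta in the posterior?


In conjugate updating:
beta_posterior = beta_prior + (n - k)
= 8 + (44 - 29)
= 8 + 15 = 23

23


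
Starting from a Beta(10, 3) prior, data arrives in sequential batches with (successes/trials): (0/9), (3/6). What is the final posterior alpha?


In sequential Bayesian updating, we sum all successes.
Total successes = 3
Final alpha = 10 + 3 = 13

13


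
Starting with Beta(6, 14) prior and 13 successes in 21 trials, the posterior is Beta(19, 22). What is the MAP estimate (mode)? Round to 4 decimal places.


The mode of Beta(a, b) when a > 1 and b > 1 is (a-1)/(a+b-2)
= (19 - 1) / (19 + 22 - 2)
= 18 / 39
= 0.4615

0.4615


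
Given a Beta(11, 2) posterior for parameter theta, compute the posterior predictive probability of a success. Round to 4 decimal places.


For a Beta-Bernoulli model, the predictive probability is the mean:
P(success) = 11/(11+2) = 11/13 = 0.8462

0.8462


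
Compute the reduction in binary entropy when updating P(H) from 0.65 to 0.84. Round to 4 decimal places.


H_before = -p*log2(p) - (1-p)*log2(1-p) for p=0.65: 0.9341
H_after for p=0.84: 0.6343
Reduction = 0.9341 - 0.6343 = 0.2998

0.2998


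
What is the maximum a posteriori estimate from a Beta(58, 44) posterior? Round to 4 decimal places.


The MAP estimate equals the mode of the distribution.
Mode of Beta(a,b) = (a-1)/(a+b-2)
= 57/100
= 0.57

0.57


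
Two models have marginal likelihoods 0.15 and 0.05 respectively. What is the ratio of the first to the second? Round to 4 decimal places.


Evidence ratio = 0.15 / 0.05
= 3.0

3.0


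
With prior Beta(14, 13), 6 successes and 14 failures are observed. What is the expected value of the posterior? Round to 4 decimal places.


Posterior = Beta(20, 27)
E[theta] = alpha/(alpha+beta)
= 20/47 = 0.4255

0.4255


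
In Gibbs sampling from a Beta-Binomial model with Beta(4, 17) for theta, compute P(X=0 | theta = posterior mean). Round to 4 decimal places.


Posterior mean = alpha/(alpha+beta) = 4/21 = 0.1905
P(X=0|theta=mean) = 1 - theta = 0.8095

0.8095


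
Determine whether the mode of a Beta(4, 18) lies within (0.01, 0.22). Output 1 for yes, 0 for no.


First find the mode: (a-1)/(a+b-2) = 0.15
Is 0.15 in (0.01, 0.22)? 1

1


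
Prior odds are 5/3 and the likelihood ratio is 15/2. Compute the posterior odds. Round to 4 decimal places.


Posterior odds = prior odds * likelihood ratio
= (5/3) * (15/2)
= 75 / 6
= 12.5

12.5


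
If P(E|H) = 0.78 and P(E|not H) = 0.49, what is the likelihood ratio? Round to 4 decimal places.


Likelihood ratio = P(E|H) / P(E|not H)
= 0.78 / 0.49
= 1.5918

1.5918


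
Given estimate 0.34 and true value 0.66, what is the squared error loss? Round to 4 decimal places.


Squared error = (estimate - true)^2
Difference = -0.32
Loss = -0.32^2 = 0.1024

0.1024


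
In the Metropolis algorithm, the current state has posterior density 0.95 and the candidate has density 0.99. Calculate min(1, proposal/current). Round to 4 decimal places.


Ratio = 0.99/0.95 = 1.0421
Acceptance probability = min(1, 1.0421)
= 1.0

1.0


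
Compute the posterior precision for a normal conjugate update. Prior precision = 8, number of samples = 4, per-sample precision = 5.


tau_post = tau_0 + n * tau
= 8 + 4 * 5 = 28

28


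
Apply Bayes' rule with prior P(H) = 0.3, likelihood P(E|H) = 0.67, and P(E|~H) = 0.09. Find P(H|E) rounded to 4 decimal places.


Step 1: Compute marginal P(E) = P(E|H)P(H) + P(E|~H)P(~H)
= 0.67*0.3 + 0.09*0.7 = 0.264
Step 2: P(H|E) = P(E|H)P(H)/P(E) = 0.201/0.264
= 0.7614

0.7614


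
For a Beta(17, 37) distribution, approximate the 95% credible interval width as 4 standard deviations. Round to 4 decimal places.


Variance of Beta(a,b) = ab / ((a+b)^2 * (a+b+1))
= 17*37 / ((54)^2 * 55)
= 0.0039
SD = sqrt(0.0039) = 0.0626
Width = 4 * SD = 0.2505

0.2505


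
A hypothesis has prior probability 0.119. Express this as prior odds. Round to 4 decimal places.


Odds = P(H) / P(not H) = 0.119 / 0.881
= 0.1351

0.1351


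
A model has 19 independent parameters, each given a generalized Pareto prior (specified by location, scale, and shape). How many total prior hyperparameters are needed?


Each generalized Pareto prior needs 3 hyperparameters (location, scale, and shape).
Total = 3 * 19 = 57

57


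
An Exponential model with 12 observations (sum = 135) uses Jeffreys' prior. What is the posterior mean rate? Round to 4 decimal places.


Posterior Gamma(12, 135)
E[lambda] = 12/135 = 0.0889

0.0889


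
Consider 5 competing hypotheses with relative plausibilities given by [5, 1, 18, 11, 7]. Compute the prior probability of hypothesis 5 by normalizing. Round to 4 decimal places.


Sum of weights = 5 + 1 + 18 + 11 + 7 = 42
Normalized prior for H5 = 7 / 42
= 0.1667

0.1667


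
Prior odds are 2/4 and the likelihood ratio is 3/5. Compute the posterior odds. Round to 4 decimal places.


Posterior odds = prior odds * likelihood ratio
= (2/4) * (3/5)
= 6 / 20
= 0.3

0.3


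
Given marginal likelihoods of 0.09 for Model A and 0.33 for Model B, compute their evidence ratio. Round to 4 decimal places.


Ratio = ML(A) / ML(B) = 0.09/0.33
= 0.2727

0.2727


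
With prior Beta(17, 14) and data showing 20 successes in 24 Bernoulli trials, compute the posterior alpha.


Conjugate update: alpha_posterior = alpha_prior + k
= 17 + 20 = 37

37


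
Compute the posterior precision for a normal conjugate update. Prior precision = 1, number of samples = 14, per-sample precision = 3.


tau_post = tau_0 + n * tau
= 1 + 14 * 3 = 43

43


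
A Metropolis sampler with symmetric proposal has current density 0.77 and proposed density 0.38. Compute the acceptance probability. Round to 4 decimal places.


For symmetric proposals, acceptance = min(1, pi(x*)/pi(x))
= min(1, 0.38/0.77)
= min(1, 0.4935) = 0.4935

0.4935


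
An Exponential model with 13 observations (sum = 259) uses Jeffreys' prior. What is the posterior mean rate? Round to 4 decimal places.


Posterior Gamma(13, 259)
E[lambda] = 13/259 = 0.0502

0.0502


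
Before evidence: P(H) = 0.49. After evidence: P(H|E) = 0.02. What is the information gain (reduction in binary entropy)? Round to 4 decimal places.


Prior entropy = 0.9997
Posterior entropy = 0.1414
Information gain = 0.9997 - 0.1414 = 0.8583

0.8583


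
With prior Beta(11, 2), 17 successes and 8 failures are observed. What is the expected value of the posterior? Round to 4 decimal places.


Posterior = Beta(28, 10)
E[theta] = alpha/(alpha+beta)
= 28/38 = 0.7368

0.7368


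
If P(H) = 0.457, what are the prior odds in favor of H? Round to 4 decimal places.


Prior odds = P(H) / (1 - P(H))
= 0.457 / 0.543
= 0.8416

0.8416


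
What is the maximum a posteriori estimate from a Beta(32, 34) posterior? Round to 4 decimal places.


The MAP estimate equals the mode of the distribution.
Mode of Beta(a,b) = (a-1)/(a+b-2)
= 31/64
= 0.4844

0.4844


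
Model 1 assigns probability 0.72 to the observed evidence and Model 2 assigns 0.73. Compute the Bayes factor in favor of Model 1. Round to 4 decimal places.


BF = P(data|M1) / P(data|M2)
= 0.72 / 0.73 = 0.9863

0.9863


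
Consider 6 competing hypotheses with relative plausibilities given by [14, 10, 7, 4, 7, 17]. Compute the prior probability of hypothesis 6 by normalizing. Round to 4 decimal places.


Sum of weights = 14 + 10 + 7 + 4 + 7 + 17 = 59
Normalized prior for H6 = 17 / 59
= 0.2881

0.2881


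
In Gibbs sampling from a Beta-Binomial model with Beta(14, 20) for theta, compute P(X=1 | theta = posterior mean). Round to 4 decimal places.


Posterior mean = alpha/(alpha+beta) = 14/34 = 0.4118
P(X=1|theta=mean) = theta = 0.4118

0.4118


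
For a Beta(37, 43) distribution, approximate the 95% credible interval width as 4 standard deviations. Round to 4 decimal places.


Variance of Beta(a,b) = ab / ((a+b)^2 * (a+b+1))
= 37*43 / ((80)^2 * 81)
= 0.0031
SD = sqrt(0.0031) = 0.0554
Width = 4 * SD = 0.2216

0.2216


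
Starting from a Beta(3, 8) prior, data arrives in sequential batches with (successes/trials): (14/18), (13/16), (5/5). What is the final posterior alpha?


In sequential Bayesian updating, we sum all successes.
Total successes = 32
Final alpha = 3 + 32 = 35

35


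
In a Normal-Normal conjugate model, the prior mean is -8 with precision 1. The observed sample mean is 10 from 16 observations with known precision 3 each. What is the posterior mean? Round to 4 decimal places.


Posterior precision = tau0 + n*tau = 1 + 16*3 = 49
Posterior mean = (tau0*mu0 + n*tau*xbar) / posterior_precision
= (1*-8 + 16*3*10) / 49
= 472 / 49 = 9.6327

9.6327


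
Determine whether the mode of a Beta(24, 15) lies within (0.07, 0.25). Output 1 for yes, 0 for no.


First find the mode: (a-1)/(a+b-2) = 0.6216
Is 0.6216 in (0.07, 0.25)? 0

0


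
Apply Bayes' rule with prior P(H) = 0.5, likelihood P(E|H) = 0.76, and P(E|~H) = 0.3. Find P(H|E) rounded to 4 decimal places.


Step 1: Compute marginal P(E) = P(E|H)P(H) + P(E|~H)P(~H)
= 0.76*0.5 + 0.3*0.5 = 0.53
Step 2: P(H|E) = P(E|H)P(H)/P(E) = 0.38/0.53
= 0.717

0.717


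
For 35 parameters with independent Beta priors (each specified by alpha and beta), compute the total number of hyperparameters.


A Beta prior has 2 hyperparameters per parameter.
Total = 35 * 2 = 70

70


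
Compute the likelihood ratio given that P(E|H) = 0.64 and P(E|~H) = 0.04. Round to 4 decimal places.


LR = P(E|H) / P(E|~H)
= 0.64 / 0.04 = 16.0

16.0


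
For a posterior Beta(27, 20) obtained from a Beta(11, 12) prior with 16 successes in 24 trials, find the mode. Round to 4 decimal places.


Mode = (alpha - 1) / (alpha + beta - 2)
= 26 / 45
= 0.5778

0.5778


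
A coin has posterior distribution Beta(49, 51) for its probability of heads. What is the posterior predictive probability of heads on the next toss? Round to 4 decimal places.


Posterior predictive = E[theta] = alpha/(alpha+beta)
= 49/100
= 0.49

0.49


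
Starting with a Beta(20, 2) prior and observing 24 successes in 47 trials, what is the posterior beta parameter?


Posterior beta = prior beta + failures
Failures = 47 - 24 = 23
beta_post = 2 + 23 = 25

25


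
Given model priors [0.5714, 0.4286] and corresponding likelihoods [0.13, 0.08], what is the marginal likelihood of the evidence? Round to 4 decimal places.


P(E) = sum_i P(M_i) P(E|M_i)
= 0.0743 + 0.0343
= 0.1086

0.1086


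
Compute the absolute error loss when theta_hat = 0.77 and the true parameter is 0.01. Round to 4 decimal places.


L = |theta_hat - theta_true|
= |0.77 - 0.01| = 0.76

0.76


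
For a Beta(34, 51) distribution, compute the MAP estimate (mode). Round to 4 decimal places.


MAP = mode = (a-1)/(a+b-2)
= (34-1)/(34+51-2)
= 33/83 = 0.3976

0.3976


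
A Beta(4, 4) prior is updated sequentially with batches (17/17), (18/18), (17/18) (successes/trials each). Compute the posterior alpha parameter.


Sequential conjugate updating is equivalent to a single batch update.
Total successes across all batches = 52
alpha_posterior = alpha_prior + total_successes = 4 + 52
= 56

56


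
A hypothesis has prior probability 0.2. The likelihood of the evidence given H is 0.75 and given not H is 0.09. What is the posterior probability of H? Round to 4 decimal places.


Using Bayes' theorem:
P(E) = 0.2 * 0.75 + 0.8 * 0.09
P(E) = 0.222
P(H|E) = (0.2 * 0.75) / 0.222 = 0.6757

0.6757


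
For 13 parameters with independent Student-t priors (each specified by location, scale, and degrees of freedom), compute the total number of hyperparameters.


A Student-t prior has 3 hyperparameters per parameter.
Total = 13 * 3 = 39

39


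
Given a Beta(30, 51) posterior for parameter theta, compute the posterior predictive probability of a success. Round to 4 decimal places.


For a Beta-Bernoulli model, the predictive probability is the mean:
P(success) = 30/(30+51) = 30/81 = 0.3704

0.3704


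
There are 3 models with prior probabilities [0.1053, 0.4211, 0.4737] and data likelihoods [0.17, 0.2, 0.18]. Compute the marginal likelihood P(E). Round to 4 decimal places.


P(E) = sum over models of P(M_i) * P(E|M_i)
= 0.1053*0.17 + 0.4211*0.2 + 0.4737*0.18
= 0.1874

0.1874


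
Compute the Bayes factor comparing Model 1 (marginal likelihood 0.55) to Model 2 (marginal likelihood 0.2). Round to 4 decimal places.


BF12 = marginal likelihood of M1 / marginal likelihood of M2
= 0.55/0.2
= 2.75

2.75


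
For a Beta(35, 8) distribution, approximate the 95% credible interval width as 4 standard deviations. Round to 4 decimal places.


Variance of Beta(a,b) = ab / ((a+b)^2 * (a+b+1))
= 35*8 / ((43)^2 * 44)
= 0.0034
SD = sqrt(0.0034) = 0.0587
Width = 4 * SD = 0.2347

0.2347


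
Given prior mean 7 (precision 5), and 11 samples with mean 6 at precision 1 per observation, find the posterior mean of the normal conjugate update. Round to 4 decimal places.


The posterior mean is a precision-weighted average of prior and data.
Post. prec. = 5 + 11 = 16
Post. mean = (35 + 66)/16 = 101/16 = 6.3125

6.3125


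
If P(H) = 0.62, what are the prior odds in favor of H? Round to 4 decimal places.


Prior odds = P(H) / (1 - P(H))
= 0.62 / 0.38
= 1.6316

1.6316


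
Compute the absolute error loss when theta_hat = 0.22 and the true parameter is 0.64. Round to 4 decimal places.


L = |theta_hat - theta_true|
= |0.22 - 0.64| = 0.42

0.42


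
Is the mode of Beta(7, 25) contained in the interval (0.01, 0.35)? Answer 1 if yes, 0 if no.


Mode = (a-1)/(a+b-2) = 6/30 = 0.2
Interval: (0.01, 0.35)
Contains mode? 1

1


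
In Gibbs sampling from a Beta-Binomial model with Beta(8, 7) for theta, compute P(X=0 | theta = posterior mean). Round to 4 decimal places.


Posterior mean = alpha/(alpha+beta) = 8/15 = 0.5333
P(X=0|theta=mean) = 1 - theta = 0.4667

0.4667


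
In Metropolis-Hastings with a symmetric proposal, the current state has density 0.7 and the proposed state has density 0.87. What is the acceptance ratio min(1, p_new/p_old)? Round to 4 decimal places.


Ratio = p_new / p_old = 0.87 / 0.7 = 1.2429
Acceptance = min(1, 1.2429) = 1.0

1.0


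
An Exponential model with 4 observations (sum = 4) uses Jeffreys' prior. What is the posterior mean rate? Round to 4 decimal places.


Posterior Gamma(4, 4)
E[lambda] = 4/4 = 1.0

1.0


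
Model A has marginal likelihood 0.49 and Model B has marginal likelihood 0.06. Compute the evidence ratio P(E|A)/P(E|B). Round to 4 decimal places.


Evidence ratio = P(E|A) / P(E|B)
= 0.49 / 0.06
= 8.1667

8.1667
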